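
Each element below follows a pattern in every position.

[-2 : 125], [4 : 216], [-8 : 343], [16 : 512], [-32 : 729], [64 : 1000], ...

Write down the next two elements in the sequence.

[-128 : 1331], [256 : 1728]

First entry — ×(-2) each step: -2, 4, -8, 16, -32, 64 → -128 → 256.
Second entry: 125, 216, 343, 512, 729, 1000 → 1331 → 1728 (perfect cubes: 5³, 6³, 7³, …).
So the next two elements are [-128 : 1331] and [256 : 1728].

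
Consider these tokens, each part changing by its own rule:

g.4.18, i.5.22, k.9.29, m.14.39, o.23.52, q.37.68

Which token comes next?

Letter: letters move forward 2 places in the alphabet, so g, i, k, m, o, q → s.
Second component: each term is the sum of the two before it, so 4, 5, 9, 14, 23, 37 → 60.
Third component — differences are 4, 7, 10, … (increasing by 3 each time): 18, 22, 29, 39, 52, 68 → 87.
So the next token is s.60.87.

s.60.87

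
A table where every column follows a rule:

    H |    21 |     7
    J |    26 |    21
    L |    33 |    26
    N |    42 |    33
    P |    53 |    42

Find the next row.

R  66  53

Letter: letters move forward 2 places in the alphabet, so H, J, L, N, P → R.
Second component: 21, 26, 33, 42, 53 → 66 (differences are 5, 7, 9, … (increasing by 2 each time)).
Third component — always the previous value of the second component: 7, 21, 26, 33, 42 → 53.
So the next row is R  66  53.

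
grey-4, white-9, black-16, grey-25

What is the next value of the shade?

white

Shade: repeats grey → white → black, so grey, white, black, grey → white.
Second component: 4, 9, 16, 25 → 36 (perfect squares: 2², 3², 4², …).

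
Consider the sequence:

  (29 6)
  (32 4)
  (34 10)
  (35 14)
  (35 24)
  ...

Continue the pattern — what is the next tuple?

For the first slot, differences are 3, 2, 1, … (decreasing by 1 each time): 29, 32, 34, 35, 35 → 34.
For the second slot, each term is the sum of the two before it: 6, 4, 10, 14, 24 → 38.
Putting it together: (34 38).

(34 38)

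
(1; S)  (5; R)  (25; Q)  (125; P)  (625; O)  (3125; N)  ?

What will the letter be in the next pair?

M

For the first entry, ×5 each step: 1, 5, 25, 125, 625, 3125 → 15625.
For the letter, letters move back 1 place in the alphabet: S, R, Q, P, O, N → M.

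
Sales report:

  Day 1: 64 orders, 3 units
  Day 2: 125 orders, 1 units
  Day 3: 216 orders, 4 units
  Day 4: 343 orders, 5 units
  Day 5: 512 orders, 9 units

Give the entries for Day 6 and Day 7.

729 orders, 14 units; 1000 orders, 23 units

Orders: perfect cubes: 4³, 5³, 6³, …, so 64, 125, 216, 343, 512 → 729 → 1000.
Units — each term is the sum of the two before it: 3, 1, 4, 5, 9 → 14 → 23.
So the next two rows are 729 orders, 14 units and 1000 orders, 23 units.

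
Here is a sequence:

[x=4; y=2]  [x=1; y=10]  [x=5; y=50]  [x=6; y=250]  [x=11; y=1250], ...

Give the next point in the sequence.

[x=17; y=6250]

X: each term is the sum of the two before it; 4, 1, 5, 6, 11 → 17.
For the y, ×5 each step: 2, 10, 50, 250, 1250 → 6250.
Combining the parts gives [x=17; y=6250].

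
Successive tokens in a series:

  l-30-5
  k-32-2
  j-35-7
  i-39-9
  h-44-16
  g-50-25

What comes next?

Letter: l, k, j, i, h, g → f (letters move back 1 place in the alphabet).
Second component goes 30, 32, 35, 39, 44, 50 → 57 (differences are 2, 3, 4, … (increasing by 1 each time)).
Third component goes 5, 2, 7, 9, 16, 25 → 41 (each term is the sum of the two before it).
Combining the parts gives f-57-41.

f-57-41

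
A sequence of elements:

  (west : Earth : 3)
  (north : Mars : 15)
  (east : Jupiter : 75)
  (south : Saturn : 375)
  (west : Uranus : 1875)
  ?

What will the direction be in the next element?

For the direction, repeats west → north → east → south: west, north, east, south, west → north.

north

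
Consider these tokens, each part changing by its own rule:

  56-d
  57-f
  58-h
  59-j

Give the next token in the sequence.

First component — +1 each step: 56, 57, 58, 59 → 60.
Letter: d, f, h, j → l (letters move forward 2 places in the alphabet).
Putting it together: 60-l.

60-l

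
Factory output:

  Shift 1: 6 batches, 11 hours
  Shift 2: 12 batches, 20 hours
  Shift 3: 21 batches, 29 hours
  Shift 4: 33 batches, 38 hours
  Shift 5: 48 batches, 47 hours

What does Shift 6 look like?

66 batches, 56 hours

Batches: 6, 12, 21, 33, 48 → 66 (differences are 6, 9, 12, … (increasing by 3 each time)).
For the hours, +9 each step: 11, 20, 29, 38, 47 → 56.
So the next line is 66 batches, 56 hours.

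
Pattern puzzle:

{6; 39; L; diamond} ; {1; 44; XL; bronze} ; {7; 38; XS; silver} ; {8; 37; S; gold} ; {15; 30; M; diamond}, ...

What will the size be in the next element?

L

Size — runs through clothing sizes XS→XL: L, XL, XS, S, M → L.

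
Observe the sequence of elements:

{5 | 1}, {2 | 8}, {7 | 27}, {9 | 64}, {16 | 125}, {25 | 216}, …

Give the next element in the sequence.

First slot: each term is the sum of the two before it, so 5, 2, 7, 9, 16, 25 → 41.
Second slot: 1, 8, 27, 64, 125, 216 → 343 (perfect cubes: 1³, 2³, 3³, …).
So the next element is {41 | 343}.

{41 | 343}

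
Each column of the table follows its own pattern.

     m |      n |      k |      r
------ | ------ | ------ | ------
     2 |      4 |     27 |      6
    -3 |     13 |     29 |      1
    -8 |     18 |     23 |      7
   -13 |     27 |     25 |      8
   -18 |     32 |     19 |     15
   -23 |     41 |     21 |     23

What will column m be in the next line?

-28

Column m goes 2, -3, -8, -13, -18, -23 → -28 (−5 each step).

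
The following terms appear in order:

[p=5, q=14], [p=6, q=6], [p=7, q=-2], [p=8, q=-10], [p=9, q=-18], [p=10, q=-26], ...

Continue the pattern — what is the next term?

[p=11, q=-34]

P goes 5, 6, 7, 8, 9, 10 → 11 (+1 each step).
For the q, −8 each step: 14, 6, -2, -10, -18, -26 → -34.
Combining the parts gives [p=11, q=-34].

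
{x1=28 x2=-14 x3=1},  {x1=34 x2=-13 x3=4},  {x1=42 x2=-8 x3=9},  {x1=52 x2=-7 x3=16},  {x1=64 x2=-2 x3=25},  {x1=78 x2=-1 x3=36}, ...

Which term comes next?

X1: differences are 6, 8, 10, … (increasing by 2 each time), so 28, 34, 42, 52, 64, 78 → 94.
X2 — alternating steps +1, +5, +1, +5, …: -14, -13, -8, -7, -2, -1 → 4.
X3: perfect squares: 1², 2², 3², …, so 1, 4, 9, 16, 25, 36 → 49.
Combining the parts gives {x1=94 x2=4 x3=49}.

{x1=94 x2=4 x3=49}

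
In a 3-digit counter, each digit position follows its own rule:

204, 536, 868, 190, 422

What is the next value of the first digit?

7

First digit — +3 each step, mod 10: 2, 5, 8, 1, 4 → 7.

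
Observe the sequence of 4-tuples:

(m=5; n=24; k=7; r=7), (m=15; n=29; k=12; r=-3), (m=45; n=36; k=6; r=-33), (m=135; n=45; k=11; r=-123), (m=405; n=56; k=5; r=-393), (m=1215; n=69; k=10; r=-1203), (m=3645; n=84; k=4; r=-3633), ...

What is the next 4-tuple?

M goes 5, 15, 45, 135, 405, 1215, 3645 → 10935 (×3 each step).
N — differences are 5, 7, 9, … (increasing by 2 each time): 24, 29, 36, 45, 56, 69, 84 → 101.
K: alternating steps +5, −6, +5, −6, …; 7, 12, 6, 11, 5, 10, 4 → 9.
R — together with the m always sums to 12: 7, -3, -33, -123, -393, -1203, -3633 → -10923.
So the next 4-tuple is (m=10935; n=101; k=9; r=-10923).

(m=10935; n=101; k=9; r=-10923)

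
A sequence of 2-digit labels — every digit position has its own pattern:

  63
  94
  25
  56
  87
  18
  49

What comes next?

70

For the first digit, +3 each step, mod 10: 6, 9, 2, 5, 8, 1, 4 → 7.
Second digit: +1 each step, mod 10; 3, 4, 5, 6, 7, 8, 9 → 0.
Combining the parts gives 70.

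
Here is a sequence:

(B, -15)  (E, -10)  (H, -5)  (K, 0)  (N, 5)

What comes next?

Letter: letters move forward 3 places in the alphabet, so B, E, H, K, N → Q.
Second value goes -15, -10, -5, 0, 5 → 10 (+5 each step).
Putting it together: (Q, 10).

(Q, 10)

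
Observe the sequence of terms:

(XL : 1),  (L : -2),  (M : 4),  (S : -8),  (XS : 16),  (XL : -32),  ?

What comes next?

Size: XL, L, M, S, XS, XL → L (repeats XL → L → M → S → XS).
Second component — ×(-2) each step: 1, -2, 4, -8, 16, -32 → 64.
So the next term is (L : 64).

(L : 64)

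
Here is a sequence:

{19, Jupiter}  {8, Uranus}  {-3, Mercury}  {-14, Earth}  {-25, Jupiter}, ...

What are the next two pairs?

First value: −11 each step, so 19, 8, -3, -14, -25 → -36 → -47.
Planet: repeats Jupiter → Uranus → Mercury → Earth; Jupiter, Uranus, Mercury, Earth, Jupiter → Uranus → Mercury.
Putting the parts together: {-36, Uranus} and then {-47, Mercury}.

{-36, Uranus}, {-47, Mercury}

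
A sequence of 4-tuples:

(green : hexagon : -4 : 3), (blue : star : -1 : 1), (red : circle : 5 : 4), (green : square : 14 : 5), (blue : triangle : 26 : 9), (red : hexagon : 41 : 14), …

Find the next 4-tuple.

(green : star : 59 : 23)

Colour goes green, blue, red, green, blue, red → green (repeats green → blue → red).
Shape: repeats hexagon → star → circle → square → triangle; hexagon, star, circle, square, triangle, hexagon → star.
Third value: differences are 3, 6, 9, … (increasing by 3 each time), so -4, -1, 5, 14, 26, 41 → 59.
Fourth value — each term is the sum of the two before it: 3, 1, 4, 5, 9, 14 → 23.
Putting it together: (green : star : 59 : 23).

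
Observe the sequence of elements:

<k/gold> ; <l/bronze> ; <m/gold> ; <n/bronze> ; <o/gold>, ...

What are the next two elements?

Letter: letters move forward 1 place in the alphabet, so k, l, m, n, o → p → q.
Rank: gold, bronze, gold, bronze, gold → bronze → gold (alternates gold ↔ bronze).
So the next two elements are <p/bronze> and <q/gold>.

<p/bronze>, <q/gold>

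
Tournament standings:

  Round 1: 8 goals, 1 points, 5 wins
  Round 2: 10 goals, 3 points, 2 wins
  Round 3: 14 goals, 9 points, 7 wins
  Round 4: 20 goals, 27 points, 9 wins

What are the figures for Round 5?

Goals: differences are 2, 4, 6, … (increasing by 2 each time); 8, 10, 14, 20 → 28.
Points goes 1, 3, 9, 27 → 81 (×3 each step).
Wins: 5, 2, 7, 9 → 16 (each term is the sum of the two before it).
So the next row is 28 goals, 81 points, 16 wins.

28 goals, 81 points, 16 wins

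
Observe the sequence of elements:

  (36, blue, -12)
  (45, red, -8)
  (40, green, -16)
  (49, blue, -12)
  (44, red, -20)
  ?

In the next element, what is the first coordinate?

First coordinate: alternating steps +9, −5, +9, −5, …, so 36, 45, 40, 49, 44 → 53.

53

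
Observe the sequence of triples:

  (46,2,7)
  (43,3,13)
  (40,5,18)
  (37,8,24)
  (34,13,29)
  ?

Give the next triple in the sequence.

(31,21,35)

First value: 46, 43, 40, 37, 34 → 31 (−3 each step).
Second value goes 2, 3, 5, 8, 13 → 21 (each term is the sum of the two before it).
Third value: 7, 13, 18, 24, 29 → 35 (alternating steps +6, +5, +6, +5, …).
Putting it together: (31,21,35).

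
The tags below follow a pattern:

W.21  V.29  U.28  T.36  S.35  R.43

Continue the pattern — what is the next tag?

Letter: letters move back 1 place in the alphabet; W, V, U, T, S, R → Q.
Second component goes 21, 29, 28, 36, 35, 43 → 42 (alternating steps +8, −1, +8, −1, …).
Combining the parts gives Q.42.

Q.42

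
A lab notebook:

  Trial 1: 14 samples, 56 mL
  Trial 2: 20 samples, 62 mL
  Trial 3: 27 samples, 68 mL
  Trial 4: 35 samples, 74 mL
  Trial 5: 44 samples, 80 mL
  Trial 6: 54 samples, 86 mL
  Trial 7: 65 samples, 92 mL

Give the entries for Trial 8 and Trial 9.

Samples: differences are 6, 7, 8, … (increasing by 1 each time); 14, 20, 27, 35, 44, 54, 65 → 77 → 90.
ML: +6 each step, so 56, 62, 68, 74, 80, 86, 92 → 98 → 104.
So the next two lines are 77 samples, 98 mL and 90 samples, 104 mL.

77 samples, 98 mL; 90 samples, 104 mL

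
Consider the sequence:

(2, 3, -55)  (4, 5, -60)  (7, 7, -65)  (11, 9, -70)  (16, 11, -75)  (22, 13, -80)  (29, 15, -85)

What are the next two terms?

First part goes 2, 4, 7, 11, 16, 22, 29 → 37 → 46 (differences are 2, 3, 4, … (increasing by 1 each time)).
Second part: +2 each step; 3, 5, 7, 9, 11, 13, 15 → 17 → 19.
Third part: −5 each step, so -55, -60, -65, -70, -75, -80, -85 → -90 → -95.
Putting the parts together: (37, 17, -90) and then (46, 19, -95).

(37, 17, -90), (46, 19, -95)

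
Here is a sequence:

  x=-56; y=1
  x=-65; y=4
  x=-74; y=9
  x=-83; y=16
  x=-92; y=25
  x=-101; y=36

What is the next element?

x=-110; y=49

X: -56, -65, -74, -83, -92, -101 → -110 (−9 each step).
Y: perfect squares: 1², 2², 3², …, so 1, 4, 9, 16, 25, 36 → 49.
Combining the parts gives x=-110; y=49.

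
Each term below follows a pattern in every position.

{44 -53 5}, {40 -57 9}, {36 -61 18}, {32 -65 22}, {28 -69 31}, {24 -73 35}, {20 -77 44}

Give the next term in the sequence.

First part: −4 each step; 44, 40, 36, 32, 28, 24, 20 → 16.
Second part: -53, -57, -61, -65, -69, -73, -77 → -81 (−4 each step).
Third part: alternating steps +4, +9, +4, +9, …; 5, 9, 18, 22, 31, 35, 44 → 48.
Combining the parts gives {16 -81 48}.

{16 -81 48}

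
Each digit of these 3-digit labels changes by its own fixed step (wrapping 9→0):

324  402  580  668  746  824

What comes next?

902

First digit: +1 each step, mod 10, so 3, 4, 5, 6, 7, 8 → 9.
Second digit: 2, 0, 8, 6, 4, 2 → 0 (−2 each step, mod 10).
For the third digit, −2 each step, mod 10: 4, 2, 0, 8, 6, 4 → 2.
Putting it together: 902.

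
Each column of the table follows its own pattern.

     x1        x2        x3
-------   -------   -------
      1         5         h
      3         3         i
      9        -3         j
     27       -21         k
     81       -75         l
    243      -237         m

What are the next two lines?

729  -723  n; 2187  -2181  o

Column x1 goes 1, 3, 9, 27, 81, 243 → 729 → 2187 (×3 each step).
Column x2: together with the column x1 always sums to 6, so 5, 3, -3, -21, -75, -237 → -723 → -2181.
Column x3: letters move forward 1 place in the alphabet, so h, i, j, k, l, m → n → o.
Putting the parts together: 729  -723  n and then 2187  -2181  o.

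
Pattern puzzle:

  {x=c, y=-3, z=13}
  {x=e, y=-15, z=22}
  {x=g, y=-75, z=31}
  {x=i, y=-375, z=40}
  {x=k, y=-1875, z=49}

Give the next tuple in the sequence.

{x=m, y=-9375, z=58}

X: letters move forward 2 places in the alphabet; c, e, g, i, k → m.
Y goes -3, -15, -75, -375, -1875 → -9375 (×5 each step).
Z goes 13, 22, 31, 40, 49 → 58 (+9 each step).
Combining the parts gives {x=m, y=-9375, z=58}.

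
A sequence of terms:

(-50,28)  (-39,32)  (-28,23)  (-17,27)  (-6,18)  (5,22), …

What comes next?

First part — +11 each step: -50, -39, -28, -17, -6, 5 → 16.
Second part goes 28, 32, 23, 27, 18, 22 → 13 (alternating steps +4, −9, +4, −9, …).
Combining the parts gives (16,13).

(16,13)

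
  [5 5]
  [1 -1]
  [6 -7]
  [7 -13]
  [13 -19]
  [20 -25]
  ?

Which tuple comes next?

[33 -31]

First coordinate: each term is the sum of the two before it; 5, 1, 6, 7, 13, 20 → 33.
Second coordinate: −6 each step; 5, -1, -7, -13, -19, -25 → -31.
So the next tuple is [33 -31].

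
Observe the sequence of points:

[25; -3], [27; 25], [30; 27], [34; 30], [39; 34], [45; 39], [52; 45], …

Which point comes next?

First entry: differences are 2, 3, 4, … (increasing by 1 each time); 25, 27, 30, 34, 39, 45, 52 → 60.
For the second entry, always the previous value of the first entry: -3, 25, 27, 30, 34, 39, 45 → 52.
So the next point is [60; 52].

[60; 52]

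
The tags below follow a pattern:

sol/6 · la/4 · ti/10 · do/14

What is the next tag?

Note: runs through the solfège scale do→ti; sol, la, ti, do → re.
Second component — each term is the sum of the two before it: 6, 4, 10, 14 → 24.
So the next tag is re/24.

re/24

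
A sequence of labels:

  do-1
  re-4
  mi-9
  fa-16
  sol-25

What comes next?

la-36

For the note, runs through the solfège scale do→ti: do, re, mi, fa, sol → la.
Second component: perfect squares: 1², 2², 3², …, so 1, 4, 9, 16, 25 → 36.
So the next label is la-36.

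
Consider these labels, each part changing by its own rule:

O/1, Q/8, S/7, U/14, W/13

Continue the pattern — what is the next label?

Y/20

Letter: O, Q, S, U, W → Y (letters move forward 2 places in the alphabet).
Second component: 1, 8, 7, 14, 13 → 20 (alternating steps +7, −1, +7, −1, …).
Putting it together: Y/20.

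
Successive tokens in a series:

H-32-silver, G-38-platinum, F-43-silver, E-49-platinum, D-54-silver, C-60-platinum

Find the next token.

B-65-silver

Letter: letters move back 1 place in the alphabet; H, G, F, E, D, C → B.
Second component: alternating steps +6, +5, +6, +5, …; 32, 38, 43, 49, 54, 60 → 65.
Metal: alternates silver ↔ platinum; silver, platinum, silver, platinum, silver, platinum → silver.
Combining the parts gives B-65-silver.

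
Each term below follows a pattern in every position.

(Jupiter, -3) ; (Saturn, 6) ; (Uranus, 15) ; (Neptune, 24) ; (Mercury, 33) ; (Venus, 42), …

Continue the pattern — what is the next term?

(Earth, 51)

Planet: Jupiter, Saturn, Uranus, Neptune, Mercury, Venus → Earth (runs through the planets Mercury→Neptune).
Second component: -3, 6, 15, 24, 33, 42 → 51 (+9 each step).
Combining the parts gives (Earth, 51).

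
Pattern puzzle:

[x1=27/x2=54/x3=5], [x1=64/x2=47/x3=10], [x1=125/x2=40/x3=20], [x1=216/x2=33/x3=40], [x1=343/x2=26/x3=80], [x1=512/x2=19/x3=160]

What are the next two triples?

[x1=729/x2=12/x3=320], [x1=1000/x2=5/x3=640]

X1 — perfect cubes: 3³, 4³, 5³, …: 27, 64, 125, 216, 343, 512 → 729 → 1000.
X2 goes 54, 47, 40, 33, 26, 19 → 12 → 5 (−7 each step).
For the x3, ×2 each step: 5, 10, 20, 40, 80, 160 → 320 → 640.
So the next two triples are [x1=729/x2=12/x3=320] and [x1=1000/x2=5/x3=640].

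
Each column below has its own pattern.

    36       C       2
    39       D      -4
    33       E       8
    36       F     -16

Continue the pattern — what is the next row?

First component goes 36, 39, 33, 36 → 30 (alternating steps +3, −6, +3, −6, …).
Letter: letters move forward 1 place in the alphabet; C, D, E, F → G.
Third component: ×(-2) each step, so 2, -4, 8, -16 → 32.
So the next row is 30  G  32.

30  G  32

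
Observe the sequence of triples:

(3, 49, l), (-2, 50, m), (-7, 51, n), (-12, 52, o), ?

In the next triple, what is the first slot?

-17

First slot: −5 each step; 3, -2, -7, -12 → -17.
Second slot: +1 each step; 49, 50, 51, 52 → 53.
For the letter, letters move forward 1 place in the alphabet: l, m, n, o → p.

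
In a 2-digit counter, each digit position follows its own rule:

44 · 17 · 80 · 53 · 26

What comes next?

99

First digit: −3 each step, mod 10, so 4, 1, 8, 5, 2 → 9.
Second digit: +3 each step, mod 10, so 4, 7, 0, 3, 6 → 9.
Combining the parts gives 99.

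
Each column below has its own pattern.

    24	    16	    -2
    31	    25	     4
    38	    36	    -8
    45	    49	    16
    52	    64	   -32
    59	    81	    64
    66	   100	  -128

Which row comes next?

73  121  256

For the first component, +7 each step: 24, 31, 38, 45, 52, 59, 66 → 73.
Second component — perfect squares: 4², 5², 6², …: 16, 25, 36, 49, 64, 81, 100 → 121.
Third component: ×(-2) each step, so -2, 4, -8, 16, -32, 64, -128 → 256.
Putting it together: 73  121  256.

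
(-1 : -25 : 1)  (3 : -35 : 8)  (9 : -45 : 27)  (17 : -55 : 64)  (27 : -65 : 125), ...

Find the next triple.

First part goes -1, 3, 9, 17, 27 → 39 (differences are 4, 6, 8, … (increasing by 2 each time)).
Second part: −10 each step; -25, -35, -45, -55, -65 → -75.
Third part goes 1, 8, 27, 64, 125 → 216 (perfect cubes: 1³, 2³, 3³, …).
So the next triple is (39 : -75 : 216).

(39 : -75 : 216)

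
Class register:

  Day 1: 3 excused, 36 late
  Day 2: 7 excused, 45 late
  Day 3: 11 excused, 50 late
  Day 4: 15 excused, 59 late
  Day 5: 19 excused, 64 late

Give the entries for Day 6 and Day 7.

Excused: 3, 7, 11, 15, 19 → 23 → 27 (+4 each step).
Late goes 36, 45, 50, 59, 64 → 73 → 78 (alternating steps +9, +5, +9, +5, …).
Putting the parts together: 23 excused, 73 late and then 27 excused, 78 late.

23 excused, 73 late; 27 excused, 78 late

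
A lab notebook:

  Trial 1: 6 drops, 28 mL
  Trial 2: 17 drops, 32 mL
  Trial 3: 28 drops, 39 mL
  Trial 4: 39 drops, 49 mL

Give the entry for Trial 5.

Drops — +11 each step: 6, 17, 28, 39 → 50.
For the mL, differences are 4, 7, 10, … (increasing by 3 each time): 28, 32, 39, 49 → 62.
Putting it together: 50 drops, 62 mL.

50 drops, 62 mL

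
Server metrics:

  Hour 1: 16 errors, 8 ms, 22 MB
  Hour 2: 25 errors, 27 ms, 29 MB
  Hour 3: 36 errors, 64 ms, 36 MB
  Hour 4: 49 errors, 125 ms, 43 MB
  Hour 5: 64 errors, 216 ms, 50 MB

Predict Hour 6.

Errors: 16, 25, 36, 49, 64 → 81 (perfect squares: 4², 5², 6², …).
Ms: perfect cubes: 2³, 3³, 4³, …, so 8, 27, 64, 125, 216 → 343.
MB: +7 each step, so 22, 29, 36, 43, 50 → 57.
So the next line is 81 errors, 343 ms, 57 MB.

81 errors, 343 ms, 57 MB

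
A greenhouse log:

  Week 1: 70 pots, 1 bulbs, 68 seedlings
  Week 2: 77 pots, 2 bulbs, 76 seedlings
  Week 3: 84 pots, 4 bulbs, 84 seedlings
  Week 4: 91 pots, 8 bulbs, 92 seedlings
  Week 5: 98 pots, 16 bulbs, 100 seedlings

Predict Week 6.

Pots: +7 each step, so 70, 77, 84, 91, 98 → 105.
Bulbs goes 1, 2, 4, 8, 16 → 32 (×2 each step).
Seedlings goes 68, 76, 84, 92, 100 → 108 (+8 each step).
So the next line is 105 pots, 32 bulbs, 108 seedlings.

105 pots, 32 bulbs, 108 seedlings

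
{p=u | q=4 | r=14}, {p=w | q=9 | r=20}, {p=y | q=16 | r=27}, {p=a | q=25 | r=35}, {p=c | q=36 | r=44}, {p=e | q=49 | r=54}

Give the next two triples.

P: u, w, y, a, c, e → g → i (letters move forward 2 places in the alphabet, wrapping Z→A).
Q: 4, 9, 16, 25, 36, 49 → 64 → 81 (perfect squares: 2², 3², 4², …).
R — differences are 6, 7, 8, … (increasing by 1 each time): 14, 20, 27, 35, 44, 54 → 65 → 77.
Putting the parts together: {p=g | q=64 | r=65} and then {p=i | q=81 | r=77}.

{p=g | q=64 | r=65}, {p=i | q=81 | r=77}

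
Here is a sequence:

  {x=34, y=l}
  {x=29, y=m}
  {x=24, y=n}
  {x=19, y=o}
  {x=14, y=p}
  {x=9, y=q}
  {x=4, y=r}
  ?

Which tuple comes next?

{x=-1, y=s}

X — −5 each step: 34, 29, 24, 19, 14, 9, 4 → -1.
Y: letters move forward 1 place in the alphabet; l, m, n, o, p, q, r → s.
So the next tuple is {x=-1, y=s}.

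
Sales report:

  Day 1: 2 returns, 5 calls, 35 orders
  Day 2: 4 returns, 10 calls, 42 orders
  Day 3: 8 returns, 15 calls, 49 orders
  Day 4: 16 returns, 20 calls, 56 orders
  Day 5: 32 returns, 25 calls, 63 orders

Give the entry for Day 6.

64 returns, 30 calls, 70 orders

Returns: ×2 each step, so 2, 4, 8, 16, 32 → 64.
Calls: +5 each step, so 5, 10, 15, 20, 25 → 30.
Orders: +7 each step, so 35, 42, 49, 56, 63 → 70.
So the next line is 64 returns, 30 calls, 70 orders.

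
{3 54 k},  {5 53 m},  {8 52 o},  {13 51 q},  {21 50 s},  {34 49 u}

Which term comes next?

First coordinate: each term is the sum of the two before it, so 3, 5, 8, 13, 21, 34 → 55.
Second coordinate: −1 each step, so 54, 53, 52, 51, 50, 49 → 48.
Letter — letters move forward 2 places in the alphabet: k, m, o, q, s, u → w.
Combining the parts gives {55 48 w}.

{55 48 w}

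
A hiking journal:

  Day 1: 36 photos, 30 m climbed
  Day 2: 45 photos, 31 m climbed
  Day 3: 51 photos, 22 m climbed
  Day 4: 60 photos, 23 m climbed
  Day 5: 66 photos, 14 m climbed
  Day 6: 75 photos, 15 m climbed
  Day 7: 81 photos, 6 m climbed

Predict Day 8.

90 photos, 7 m climbed

Photos: alternating steps +9, +6, +9, +6, …; 36, 45, 51, 60, 66, 75, 81 → 90.
M climbed: 30, 31, 22, 23, 14, 15, 6 → 7 (alternating steps +1, −9, +1, −9, …).
Putting it together: 90 photos, 7 m climbed.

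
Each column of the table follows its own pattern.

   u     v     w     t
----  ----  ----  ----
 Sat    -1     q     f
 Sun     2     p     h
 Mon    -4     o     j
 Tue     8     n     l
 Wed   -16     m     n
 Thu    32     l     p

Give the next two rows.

Fri  -64  k  r; Sat  128  j  t

Column u — runs through the weekdays Mon→Sun: Sat, Sun, Mon, Tue, Wed, Thu → Fri → Sat.
Column v: ×(-2) each step; -1, 2, -4, 8, -16, 32 → -64 → 128.
Column w goes q, p, o, n, m, l → k → j (letters move back 1 place in the alphabet).
Column t goes f, h, j, l, n, p → r → t (letters move forward 2 places in the alphabet).
Putting the parts together: Fri  -64  k  r and then Sat  128  j  t.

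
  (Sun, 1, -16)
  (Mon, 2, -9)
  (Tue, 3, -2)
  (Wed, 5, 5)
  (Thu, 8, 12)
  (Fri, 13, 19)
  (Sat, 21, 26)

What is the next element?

(Sun, 34, 33)

Day goes Sun, Mon, Tue, Wed, Thu, Fri, Sat → Sun (runs through the weekdays Mon→Sun).
Second part: each term is the sum of the two before it; 1, 2, 3, 5, 8, 13, 21 → 34.
Third part: +7 each step, so -16, -9, -2, 5, 12, 19, 26 → 33.
Combining the parts gives (Sun, 34, 33).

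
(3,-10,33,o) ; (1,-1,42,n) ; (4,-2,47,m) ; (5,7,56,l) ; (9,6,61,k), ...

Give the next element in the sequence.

(14,15,70,j)

For the first value, each term is the sum of the two before it: 3, 1, 4, 5, 9 → 14.
Second value: alternating steps +9, −1, +9, −1, …, so -10, -1, -2, 7, 6 → 15.
Third value: 33, 42, 47, 56, 61 → 70 (alternating steps +9, +5, +9, +5, …).
Letter: letters move back 1 place in the alphabet, so o, n, m, l, k → j.
Putting it together: (14,15,70,j).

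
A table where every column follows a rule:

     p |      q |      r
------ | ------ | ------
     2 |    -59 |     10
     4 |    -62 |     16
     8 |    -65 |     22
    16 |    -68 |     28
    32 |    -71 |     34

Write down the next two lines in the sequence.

Column p — ×2 each step: 2, 4, 8, 16, 32 → 64 → 128.
Column q: -59, -62, -65, -68, -71 → -74 → -77 (−3 each step).
For the column r, +6 each step: 10, 16, 22, 28, 34 → 40 → 46.
Putting the parts together: 64  -74  40 and then 128  -77  46.

64  -74  40; 128  -77  46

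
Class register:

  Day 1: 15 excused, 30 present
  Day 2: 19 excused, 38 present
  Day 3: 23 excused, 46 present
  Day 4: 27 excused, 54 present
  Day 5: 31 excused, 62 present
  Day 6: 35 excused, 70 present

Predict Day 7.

39 excused, 78 present

Excused — +4 each step: 15, 19, 23, 27, 31, 35 → 39.
Present: always 2 × the excused; 30, 38, 46, 54, 62, 70 → 78.
So the next row is 39 excused, 78 present.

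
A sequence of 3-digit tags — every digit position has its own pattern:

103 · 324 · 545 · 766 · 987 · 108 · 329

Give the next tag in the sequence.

First digit: 1, 3, 5, 7, 9, 1, 3 → 5 (+2 each step, mod 10).
Second digit: 0, 2, 4, 6, 8, 0, 2 → 4 (+2 each step, mod 10).
Third digit: +1 each step, mod 10; 3, 4, 5, 6, 7, 8, 9 → 0.
So the next tag is 540.

540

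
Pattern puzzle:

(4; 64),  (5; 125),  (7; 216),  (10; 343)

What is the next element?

(14; 512)

First part: 4, 5, 7, 10 → 14 (differences are 1, 2, 3, … (increasing by 1 each time)).
Second part: perfect cubes: 4³, 5³, 6³, …; 64, 125, 216, 343 → 512.
So the next element is (14; 512).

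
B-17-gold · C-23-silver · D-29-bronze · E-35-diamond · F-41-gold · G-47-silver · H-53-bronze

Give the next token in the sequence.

For the letter, letters move forward 1 place in the alphabet: B, C, D, E, F, G, H → I.
Second component goes 17, 23, 29, 35, 41, 47, 53 → 59 (+6 each step).
Rank: gold, silver, bronze, diamond, gold, silver, bronze → diamond (repeats gold → silver → bronze → diamond).
Putting it together: I-59-diamond.

I-59-diamond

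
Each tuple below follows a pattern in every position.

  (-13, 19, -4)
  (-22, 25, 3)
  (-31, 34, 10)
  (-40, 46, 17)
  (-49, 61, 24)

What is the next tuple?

(-58, 79, 31)

First value: −9 each step; -13, -22, -31, -40, -49 → -58.
Second value: differences are 6, 9, 12, … (increasing by 3 each time); 19, 25, 34, 46, 61 → 79.
Third value — +7 each step: -4, 3, 10, 17, 24 → 31.
Combining the parts gives (-58, 79, 31).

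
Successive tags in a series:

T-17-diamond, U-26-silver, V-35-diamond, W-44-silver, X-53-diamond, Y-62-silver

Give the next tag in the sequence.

Z-71-diamond

Letter: T, U, V, W, X, Y → Z (letters move forward 1 place in the alphabet).
Second component: +9 each step; 17, 26, 35, 44, 53, 62 → 71.
Rank goes diamond, silver, diamond, silver, diamond, silver → diamond (alternates diamond ↔ silver).
So the next tag is Z-71-diamond.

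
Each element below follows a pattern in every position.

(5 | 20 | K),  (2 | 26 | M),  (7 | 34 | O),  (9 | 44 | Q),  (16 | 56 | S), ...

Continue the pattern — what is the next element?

(25 | 70 | U)

First coordinate: each term is the sum of the two before it; 5, 2, 7, 9, 16 → 25.
Second coordinate — differences are 6, 8, 10, … (increasing by 2 each time): 20, 26, 34, 44, 56 → 70.
Letter — letters move forward 2 places in the alphabet: K, M, O, Q, S → U.
Putting it together: (25 | 70 | U).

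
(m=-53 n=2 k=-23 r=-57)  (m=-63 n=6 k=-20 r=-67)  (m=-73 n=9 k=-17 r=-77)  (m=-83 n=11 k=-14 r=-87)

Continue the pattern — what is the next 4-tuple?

M: -53, -63, -73, -83 → -93 (−10 each step).
N: 2, 6, 9, 11 → 12 (differences are 4, 3, 2, … (decreasing by 1 each time)).
K — +3 each step: -23, -20, -17, -14 → -11.
R: always 4 less than the m; -57, -67, -77, -87 → -97.
Combining the parts gives (m=-93 n=12 k=-11 r=-97).

(m=-93 n=12 k=-11 r=-97)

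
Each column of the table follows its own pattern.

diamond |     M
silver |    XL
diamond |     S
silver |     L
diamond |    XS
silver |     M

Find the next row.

Rank goes diamond, silver, diamond, silver, diamond, silver → diamond (alternates diamond ↔ silver).
Size: repeats M → XL → S → L → XS; M, XL, S, L, XS, M → XL.
Putting it together: diamond  XL.

diamond  XL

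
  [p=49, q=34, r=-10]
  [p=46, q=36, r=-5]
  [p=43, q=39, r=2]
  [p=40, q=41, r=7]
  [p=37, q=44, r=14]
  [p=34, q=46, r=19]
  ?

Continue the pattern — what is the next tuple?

[p=31, q=49, r=26]

P: −3 each step; 49, 46, 43, 40, 37, 34 → 31.
Q: alternating steps +2, +3, +2, +3, …; 34, 36, 39, 41, 44, 46 → 49.
R — alternating steps +5, +7, +5, +7, …: -10, -5, 2, 7, 14, 19 → 26.
So the next tuple is [p=31, q=49, r=26].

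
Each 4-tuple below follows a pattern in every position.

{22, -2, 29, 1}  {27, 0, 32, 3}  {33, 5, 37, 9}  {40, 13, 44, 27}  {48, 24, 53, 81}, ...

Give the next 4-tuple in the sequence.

{57, 38, 64, 243}

First slot: differences are 5, 6, 7, … (increasing by 1 each time); 22, 27, 33, 40, 48 → 57.
Second slot: differences are 2, 5, 8, … (increasing by 3 each time); -2, 0, 5, 13, 24 → 38.
Third slot goes 29, 32, 37, 44, 53 → 64 (differences are 3, 5, 7, … (increasing by 2 each time)).
Fourth slot: ×3 each step; 1, 3, 9, 27, 81 → 243.
So the next 4-tuple is {57, 38, 64, 243}.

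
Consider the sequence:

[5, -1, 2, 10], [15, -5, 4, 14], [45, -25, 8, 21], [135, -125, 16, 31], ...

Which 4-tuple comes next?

First value goes 5, 15, 45, 135 → 405 (×3 each step).
Second value — ×5 each step: -1, -5, -25, -125 → -625.
Third value: ×2 each step; 2, 4, 8, 16 → 32.
Fourth value: 10, 14, 21, 31 → 44 (differences are 4, 7, 10, … (increasing by 3 each time)).
Combining the parts gives [405, -625, 32, 44].

[405, -625, 32, 44]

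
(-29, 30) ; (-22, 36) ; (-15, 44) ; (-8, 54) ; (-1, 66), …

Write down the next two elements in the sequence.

First component goes -29, -22, -15, -8, -1 → 6 → 13 (+7 each step).
For the second component, differences are 6, 8, 10, … (increasing by 2 each time): 30, 36, 44, 54, 66 → 80 → 96.
So the next two elements are (6, 80) and (13, 96).

(6, 80), (13, 96)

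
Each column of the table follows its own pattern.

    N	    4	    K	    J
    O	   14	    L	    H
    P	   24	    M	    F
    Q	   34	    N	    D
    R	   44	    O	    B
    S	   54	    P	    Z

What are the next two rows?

T  64  Q  X; U  74  R  V

For the first letter, letters move forward 1 place in the alphabet: N, O, P, Q, R, S → T → U.
Second component goes 4, 14, 24, 34, 44, 54 → 64 → 74 (+10 each step).
Second letter: K, L, M, N, O, P → Q → R (letters move forward 1 place in the alphabet).
For the third letter, letters move back 2 places in the alphabet, wrapping A→Z: J, H, F, D, B, Z → X → V.
Putting the parts together: T  64  Q  X and then U  74  R  V.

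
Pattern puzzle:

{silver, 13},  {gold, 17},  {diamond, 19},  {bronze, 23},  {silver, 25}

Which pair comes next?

{gold, 29}

For the rank, repeats silver → gold → diamond → bronze: silver, gold, diamond, bronze, silver → gold.
Second slot: 13, 17, 19, 23, 25 → 29 (alternating steps +4, +2, +4, +2, …).
Combining the parts gives {gold, 29}.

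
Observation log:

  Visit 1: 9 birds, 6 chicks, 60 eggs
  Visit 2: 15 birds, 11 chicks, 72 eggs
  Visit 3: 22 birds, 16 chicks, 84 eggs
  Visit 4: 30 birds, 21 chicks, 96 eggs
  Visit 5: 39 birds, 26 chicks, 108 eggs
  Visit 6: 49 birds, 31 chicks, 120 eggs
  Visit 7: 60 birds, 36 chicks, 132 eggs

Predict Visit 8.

72 birds, 41 chicks, 144 eggs

Birds — differences are 6, 7, 8, … (increasing by 1 each time): 9, 15, 22, 30, 39, 49, 60 → 72.
Chicks: 6, 11, 16, 21, 26, 31, 36 → 41 (+5 each step).
Eggs: +12 each step; 60, 72, 84, 96, 108, 120, 132 → 144.
So the next line is 72 birds, 41 chicks, 144 eggs.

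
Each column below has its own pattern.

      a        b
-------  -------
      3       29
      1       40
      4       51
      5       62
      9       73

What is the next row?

Column a — each term is the sum of the two before it: 3, 1, 4, 5, 9 → 14.
Column b — +11 each step: 29, 40, 51, 62, 73 → 84.
Combining the parts gives 14  84.

14  84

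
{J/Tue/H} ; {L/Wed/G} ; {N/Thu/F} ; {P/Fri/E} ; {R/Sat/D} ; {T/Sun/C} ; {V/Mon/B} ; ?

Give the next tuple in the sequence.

First letter: J, L, N, P, R, T, V → X (letters move forward 2 places in the alphabet).
Day: runs through the weekdays Mon→Sun; Tue, Wed, Thu, Fri, Sat, Sun, Mon → Tue.
For the second letter, letters move back 1 place in the alphabet: H, G, F, E, D, C, B → A.
Putting it together: {X/Tue/A}.

{X/Tue/A}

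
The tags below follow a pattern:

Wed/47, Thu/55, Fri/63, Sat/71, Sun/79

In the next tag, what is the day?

Mon

Day — runs through the weekdays Mon→Sun: Wed, Thu, Fri, Sat, Sun → Mon.
Second component: +8 each step; 47, 55, 63, 71, 79 → 87.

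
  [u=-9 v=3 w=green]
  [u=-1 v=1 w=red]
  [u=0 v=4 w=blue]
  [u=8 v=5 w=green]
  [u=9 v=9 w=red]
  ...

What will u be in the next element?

U: -9, -1, 0, 8, 9 → 17 (alternating steps +8, +1, +8, +1, …).

17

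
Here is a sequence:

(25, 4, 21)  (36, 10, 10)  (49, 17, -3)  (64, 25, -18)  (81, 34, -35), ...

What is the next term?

First slot goes 25, 36, 49, 64, 81 → 100 (perfect squares: 5², 6², 7², …).
Second slot: differences are 6, 7, 8, … (increasing by 1 each time); 4, 10, 17, 25, 34 → 44.
Third slot goes 21, 10, -3, -18, -35 → -54 (together with the first slot always sums to 46).
Combining the parts gives (100, 44, -54).

(100, 44, -54)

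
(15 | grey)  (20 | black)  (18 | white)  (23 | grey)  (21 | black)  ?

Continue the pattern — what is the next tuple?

(26 | white)

First part — alternating steps +5, −2, +5, −2, …: 15, 20, 18, 23, 21 → 26.
Shade: repeats grey → black → white; grey, black, white, grey, black → white.
So the next tuple is (26 | white).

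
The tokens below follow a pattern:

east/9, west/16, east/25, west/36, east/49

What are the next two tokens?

west/64 then east/81

Direction — alternates east ↔ west: east, west, east, west, east → west → east.
Second component: perfect squares: 3², 4², 5², …; 9, 16, 25, 36, 49 → 64 → 81.
Putting the parts together: west/64 and then east/81.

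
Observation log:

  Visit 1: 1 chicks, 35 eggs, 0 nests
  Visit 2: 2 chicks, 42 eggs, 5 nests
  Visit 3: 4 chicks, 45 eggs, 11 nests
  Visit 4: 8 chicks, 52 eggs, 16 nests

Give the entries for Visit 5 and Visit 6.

Chicks: ×2 each step, so 1, 2, 4, 8 → 16 → 32.
Eggs — alternating steps +7, +3, +7, +3, …: 35, 42, 45, 52 → 55 → 62.
Nests — alternating steps +5, +6, +5, +6, …: 0, 5, 11, 16 → 22 → 27.
Putting the parts together: 16 chicks, 55 eggs, 22 nests and then 32 chicks, 62 eggs, 27 nests.

16 chicks, 55 eggs, 22 nests; 32 chicks, 62 eggs, 27 nests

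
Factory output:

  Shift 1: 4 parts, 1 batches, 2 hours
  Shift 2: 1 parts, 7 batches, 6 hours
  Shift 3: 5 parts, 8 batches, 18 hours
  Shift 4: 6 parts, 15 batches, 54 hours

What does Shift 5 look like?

11 parts, 23 batches, 162 hours

Parts goes 4, 1, 5, 6 → 11 (each term is the sum of the two before it).
Batches goes 1, 7, 8, 15 → 23 (each term is the sum of the two before it).
Hours — ×3 each step: 2, 6, 18, 54 → 162.
So the next row is 11 parts, 23 batches, 162 hours.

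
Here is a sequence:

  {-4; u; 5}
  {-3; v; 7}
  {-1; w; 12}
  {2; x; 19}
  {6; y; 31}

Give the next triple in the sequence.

{11; z; 50}

First coordinate: differences are 1, 2, 3, … (increasing by 1 each time); -4, -3, -1, 2, 6 → 11.
Letter: u, v, w, x, y → z (letters move forward 1 place in the alphabet).
For the third coordinate, each term is the sum of the two before it: 5, 7, 12, 19, 31 → 50.
So the next triple is {11; z; 50}.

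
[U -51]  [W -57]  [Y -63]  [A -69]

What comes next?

Letter goes U, W, Y, A → C (letters move forward 2 places in the alphabet, wrapping Z→A).
Second component: -51, -57, -63, -69 → -75 (−6 each step).
Putting it together: [C -75].

[C -75]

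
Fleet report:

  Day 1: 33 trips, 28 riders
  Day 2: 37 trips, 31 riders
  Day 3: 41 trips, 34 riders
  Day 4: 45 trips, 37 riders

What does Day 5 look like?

Trips: 33, 37, 41, 45 → 49 (+4 each step).
Riders: +3 each step, so 28, 31, 34, 37 → 40.
Putting it together: 49 trips, 40 riders.

49 trips, 40 riders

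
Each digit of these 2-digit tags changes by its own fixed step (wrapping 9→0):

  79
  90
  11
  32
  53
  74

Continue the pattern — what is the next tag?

95

First digit — +2 each step, mod 10: 7, 9, 1, 3, 5, 7 → 9.
Second digit goes 9, 0, 1, 2, 3, 4 → 5 (+1 each step, mod 10).
Combining the parts gives 95.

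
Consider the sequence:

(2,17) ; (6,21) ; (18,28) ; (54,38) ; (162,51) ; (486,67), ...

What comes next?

(1458,86)

First component: ×3 each step, so 2, 6, 18, 54, 162, 486 → 1458.
Second component: differences are 4, 7, 10, … (increasing by 3 each time), so 17, 21, 28, 38, 51, 67 → 86.
Combining the parts gives (1458,86).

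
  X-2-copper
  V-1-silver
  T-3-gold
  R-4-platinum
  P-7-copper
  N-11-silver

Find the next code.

L-18-gold

Letter: X, V, T, R, P, N → L (letters move back 2 places in the alphabet).
Second component goes 2, 1, 3, 4, 7, 11 → 18 (each term is the sum of the two before it).
Metal: repeats copper → silver → gold → platinum; copper, silver, gold, platinum, copper, silver → gold.
Putting it together: L-18-gold.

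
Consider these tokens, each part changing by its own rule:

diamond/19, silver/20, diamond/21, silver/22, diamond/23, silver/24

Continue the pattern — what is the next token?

diamond/25

Rank — alternates diamond ↔ silver: diamond, silver, diamond, silver, diamond, silver → diamond.
Second component: +1 each step, so 19, 20, 21, 22, 23, 24 → 25.
Putting it together: diamond/25.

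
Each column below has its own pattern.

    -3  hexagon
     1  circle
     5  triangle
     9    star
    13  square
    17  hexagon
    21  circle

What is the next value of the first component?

25

First component goes -3, 1, 5, 9, 13, 17, 21 → 25 (+4 each step).
Shape goes hexagon, circle, triangle, star, square, hexagon, circle → triangle (repeats hexagon → circle → triangle → star → square).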